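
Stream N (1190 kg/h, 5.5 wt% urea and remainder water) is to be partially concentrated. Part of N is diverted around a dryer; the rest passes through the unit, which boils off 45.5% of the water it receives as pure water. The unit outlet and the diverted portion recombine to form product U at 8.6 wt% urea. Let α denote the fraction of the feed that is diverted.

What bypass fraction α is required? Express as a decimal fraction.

All 1190×0.055 = 65.45 kg/h of urea reaches U, so U = 65.45/0.086 = 761.05 kg/h and vapour = 428.95 kg/h.
The evaporator receives (1−α)·1190 of feed at 0.945 water and removes 0.455 of that water:
0.455×0.945×(1−α)×1190 = 428.95
(1−α) = 428.95/511.67 = 0.8383;  α = 0.1617.

0.162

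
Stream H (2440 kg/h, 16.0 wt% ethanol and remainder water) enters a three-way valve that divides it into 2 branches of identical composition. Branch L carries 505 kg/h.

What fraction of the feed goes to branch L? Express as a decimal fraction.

Fraction to L = 505/2440 = 0.2070.

0.207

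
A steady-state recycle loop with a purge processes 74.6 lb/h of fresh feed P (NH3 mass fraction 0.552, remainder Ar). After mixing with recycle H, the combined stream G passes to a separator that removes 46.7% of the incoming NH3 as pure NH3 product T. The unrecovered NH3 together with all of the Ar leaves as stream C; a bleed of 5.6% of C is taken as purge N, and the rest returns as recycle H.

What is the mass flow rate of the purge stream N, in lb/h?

Ar enters only via P and leaves only via the purge: 74.6×0.448 = 0.056×(Ar in C), and the separator passes all Ar, so Ar in G = Ar in C = 596.8 lb/h.
NH3 in G: m_A = 74.6×0.552 + (1−0.056)·(1−0.467)·m_A, so m_A = 41.179/0.4968 = 82.881 lb/h.
C = (1−0.467)×82.881 + 596.8 = 640.98 lb/h.
Purge N = 0.056×640.98 = 35.895 lb/h.

35.89 lb/h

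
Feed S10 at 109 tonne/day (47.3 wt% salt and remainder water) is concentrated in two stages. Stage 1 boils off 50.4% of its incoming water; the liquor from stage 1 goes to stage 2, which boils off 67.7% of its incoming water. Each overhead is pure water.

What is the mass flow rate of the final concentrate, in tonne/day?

60.76 tonne/day

water in feed = 109×0.527 = 57.443 tonne/day.
After stage 1: water left = (1−0.504)×57.443 = 28.492; stream total = 80.049 tonne/day.
After stage 2: water left = (1−0.677)×28.492 = 9.2028; final concentrate = 60.76 tonne/day.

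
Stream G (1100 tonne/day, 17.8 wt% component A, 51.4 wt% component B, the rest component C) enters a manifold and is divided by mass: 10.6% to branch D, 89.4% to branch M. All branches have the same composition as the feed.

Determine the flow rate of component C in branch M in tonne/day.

302.9 tonne/day

Branch M total = 0.894×1100 = 983.4 tonne/day.
component C in M = 0.308×983.4 = 302.89 tonne/day.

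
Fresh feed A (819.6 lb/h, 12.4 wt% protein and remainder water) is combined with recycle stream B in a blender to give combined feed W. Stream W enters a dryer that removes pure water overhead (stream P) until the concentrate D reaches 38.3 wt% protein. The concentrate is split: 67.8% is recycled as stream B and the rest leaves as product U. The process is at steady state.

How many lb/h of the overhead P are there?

Overall protein balance (none leaves overhead): protein in fresh feed = protein in product, i.e. 819.6×0.124 = (1−0.678)·D·0.383.
D = 101.63/(0.383×0.322) = 824.08 lb/h.
Recycle B = 0.678×824.08 = 558.73 lb/h.
Combined feed W = 819.6 + 558.73 = 1378.3 lb/h.
Overhead P = W − D = 1378.3 − 824.08 = 554.25 lb/h.

554.2 lb/h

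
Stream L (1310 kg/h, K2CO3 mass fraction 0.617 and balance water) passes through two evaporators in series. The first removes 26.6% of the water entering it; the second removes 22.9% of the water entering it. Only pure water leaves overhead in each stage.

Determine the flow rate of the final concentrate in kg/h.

water in feed = 1310×0.383 = 501.73 kg/h.
After stage 1: water left = (1−0.266)×501.73 = 368.27; stream total = 1176.5 kg/h.
After stage 2: water left = (1−0.229)×368.27 = 283.94; final concentrate = 1092.2 kg/h.

1092 kg/h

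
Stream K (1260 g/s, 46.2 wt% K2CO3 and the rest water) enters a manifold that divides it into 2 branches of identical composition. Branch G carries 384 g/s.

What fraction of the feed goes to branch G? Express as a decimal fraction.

Fraction to G = 384/1260 = 0.3048.

0.305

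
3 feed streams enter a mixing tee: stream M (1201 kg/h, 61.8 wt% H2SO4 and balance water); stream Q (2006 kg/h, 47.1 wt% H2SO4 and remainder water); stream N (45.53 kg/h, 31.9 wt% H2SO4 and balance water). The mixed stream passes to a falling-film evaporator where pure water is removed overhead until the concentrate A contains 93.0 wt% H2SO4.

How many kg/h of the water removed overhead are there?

1423 kg/h

H2SO4 entering = 1201×0.618 + 2006×0.471 + 45.53×0.319 = 1701.6 kg/h.
All H2SO4 reports to A, so A = 1701.6/0.930 = 1829.6 kg/h.
Total feed = 3252.5 kg/h; overhead = 3252.5 − 1829.6 = 1422.9 kg/h.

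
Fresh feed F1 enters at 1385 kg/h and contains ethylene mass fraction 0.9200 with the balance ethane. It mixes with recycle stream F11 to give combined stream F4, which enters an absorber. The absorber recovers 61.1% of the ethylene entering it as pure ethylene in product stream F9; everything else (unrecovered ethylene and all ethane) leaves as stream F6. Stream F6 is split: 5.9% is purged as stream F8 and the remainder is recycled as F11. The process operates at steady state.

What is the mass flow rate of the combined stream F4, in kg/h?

3888 kg/h

ethane enters only via F1 and leaves only via the purge: 1385×0.080 = 0.059×(ethane in F6), and the absorber passes all ethane, so ethane in F4 = ethane in F6 = 1878 kg/h.
ethylene in F4: m_A = 1385×0.920 + (1−0.059)·(1−0.611)·m_A, so m_A = 1274.2/0.6340 = 2009.9 kg/h.
F4 = 2009.9 + 1878 = 3887.9 kg/h.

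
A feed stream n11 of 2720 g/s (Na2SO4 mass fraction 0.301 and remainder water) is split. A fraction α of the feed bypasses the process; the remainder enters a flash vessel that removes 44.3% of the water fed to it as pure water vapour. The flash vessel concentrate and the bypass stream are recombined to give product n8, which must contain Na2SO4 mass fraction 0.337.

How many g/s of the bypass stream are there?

All 2720×0.301 = 818.72 g/s of Na2SO4 reaches n8, so n8 = 818.72/0.337 = 2429.4 g/s and vapour = 290.56 g/s.
The evaporator receives (1−α)·2720 of feed at 0.699 water and removes 0.443 of that water:
0.443×0.699×(1−α)×2720 = 290.56
(1−α) = 290.56/842.27 = 0.3450;  α = 0.6550.
Bypass flow = 0.6550×2720 = 1781.7 g/s.

1782 g/s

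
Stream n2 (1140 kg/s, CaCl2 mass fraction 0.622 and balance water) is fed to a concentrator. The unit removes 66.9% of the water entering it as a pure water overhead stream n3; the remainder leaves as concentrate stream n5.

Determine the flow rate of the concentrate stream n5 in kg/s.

851.7 kg/s

water entering = 1140×0.378 = 430.92 kg/s; overhead removed = 0.669×430.92 = 288.29 kg/s.
Concentrate = 1140 − 288.29 = 851.71 kg/s.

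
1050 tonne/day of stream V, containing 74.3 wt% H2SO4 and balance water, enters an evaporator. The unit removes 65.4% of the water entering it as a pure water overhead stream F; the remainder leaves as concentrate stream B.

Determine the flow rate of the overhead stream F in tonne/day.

water entering = 1050×0.257 = 269.85 tonne/day; overhead removed = 0.654×269.85 = 176.48 tonne/day.

176.5 tonne/day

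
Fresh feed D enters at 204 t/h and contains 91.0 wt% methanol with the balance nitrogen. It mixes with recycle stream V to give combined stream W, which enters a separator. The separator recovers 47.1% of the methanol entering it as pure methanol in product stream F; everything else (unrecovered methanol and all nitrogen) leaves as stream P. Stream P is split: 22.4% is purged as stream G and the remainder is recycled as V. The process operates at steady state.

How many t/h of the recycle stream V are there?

192.9 t/h

nitrogen enters only via D and leaves only via the purge: 204×0.090 = 0.224×(nitrogen in P), and the separator passes all nitrogen, so nitrogen in W = nitrogen in P = 81.964 t/h.
methanol in W: m_A = 204×0.910 + (1−0.224)·(1−0.471)·m_A, so m_A = 185.64/0.5895 = 314.91 t/h.
P = (1−0.471)×314.91 + 81.964 = 248.55 t/h.
Recycle V = (1−0.224)×248.55 = 192.88 t/h.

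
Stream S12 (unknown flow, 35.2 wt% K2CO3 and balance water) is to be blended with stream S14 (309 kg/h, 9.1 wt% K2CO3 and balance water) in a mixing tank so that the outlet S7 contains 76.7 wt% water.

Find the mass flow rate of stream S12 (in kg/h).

368.7 kg/h

Let S12 be the unknown flow. Total out = 309 + S12.
water balance: 280.88 + 0.648·S12 = 0.767·(309 + S12)
(0.648 − 0.767)·S12 = 0.767×309 − 280.88 = -43.878
S12 = -43.878 / -0.119 = 368.72 kg/h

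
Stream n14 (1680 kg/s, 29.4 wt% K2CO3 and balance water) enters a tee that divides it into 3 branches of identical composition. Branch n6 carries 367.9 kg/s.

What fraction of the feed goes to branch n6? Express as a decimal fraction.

0.219

Fraction to n6 = 367.9/1680 = 0.2190.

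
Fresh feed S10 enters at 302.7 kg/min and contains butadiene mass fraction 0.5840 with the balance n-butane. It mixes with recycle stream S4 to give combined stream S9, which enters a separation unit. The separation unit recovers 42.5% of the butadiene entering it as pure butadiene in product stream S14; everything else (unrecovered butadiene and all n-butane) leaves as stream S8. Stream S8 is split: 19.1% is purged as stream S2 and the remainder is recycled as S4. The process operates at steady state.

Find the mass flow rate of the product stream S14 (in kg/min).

butadiene in S9: m_A = 302.7×0.584 + (1−0.191)·(1−0.425)·m_A, so m_A = 176.78/0.5348 = 330.53 kg/min.
Product S14 = 0.425×330.53 = 140.48 kg/min.

140.5 kg/min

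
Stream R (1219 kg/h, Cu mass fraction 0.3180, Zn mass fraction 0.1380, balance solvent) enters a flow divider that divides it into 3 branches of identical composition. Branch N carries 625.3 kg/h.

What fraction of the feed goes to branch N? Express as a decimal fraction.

Fraction to N = 625.3/1219 = 0.5130.

0.513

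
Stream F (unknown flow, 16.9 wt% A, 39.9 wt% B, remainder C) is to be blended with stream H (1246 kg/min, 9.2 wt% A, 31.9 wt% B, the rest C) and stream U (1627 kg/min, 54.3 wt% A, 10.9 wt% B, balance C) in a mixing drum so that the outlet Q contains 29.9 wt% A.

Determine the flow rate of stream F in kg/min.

1070 kg/min

Let F be the unknown flow. Total out = 2873 + F.
A balance: 998.09 + 0.169·F = 0.299·(2873 + F)
(0.169 − 0.299)·F = 0.299×2873 − 998.09 = -139.07
F = -139.07 / -0.130 = 1069.7 kg/min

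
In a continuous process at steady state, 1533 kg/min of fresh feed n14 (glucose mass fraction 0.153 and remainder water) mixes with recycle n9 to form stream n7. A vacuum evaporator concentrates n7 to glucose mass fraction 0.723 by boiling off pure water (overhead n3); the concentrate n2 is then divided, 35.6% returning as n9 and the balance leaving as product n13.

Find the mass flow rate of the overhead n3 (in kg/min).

1209 kg/min

Overall glucose balance (none leaves overhead): glucose in fresh feed = glucose in product, i.e. 1533×0.153 = (1−0.356)·n2·0.723.
n2 = 234.55/(0.723×0.644) = 503.74 kg/min.
Recycle n9 = 0.356×503.74 = 179.33 kg/min.
Combined feed n7 = 1533 + 179.33 = 1712.3 kg/min.
Overhead n3 = n7 − n2 = 1712.3 − 503.74 = 1208.6 kg/min.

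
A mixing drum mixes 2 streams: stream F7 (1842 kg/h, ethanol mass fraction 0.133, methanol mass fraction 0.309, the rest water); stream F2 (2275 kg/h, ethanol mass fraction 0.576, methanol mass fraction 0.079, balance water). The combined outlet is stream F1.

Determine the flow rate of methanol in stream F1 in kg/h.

748.9 kg/h

methanol out = methanol in = 1842×0.309 + 2275×0.079 = 748.9 kg/h.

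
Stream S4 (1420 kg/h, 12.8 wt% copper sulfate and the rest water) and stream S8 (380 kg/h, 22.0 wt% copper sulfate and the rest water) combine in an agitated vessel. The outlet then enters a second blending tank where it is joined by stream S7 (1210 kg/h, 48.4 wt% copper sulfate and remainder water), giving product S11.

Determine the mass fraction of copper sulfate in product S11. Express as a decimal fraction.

Overall, product flow = 3010 kg/h.
copper sulfate in = 1420×0.128 + 380×0.220 + 1210×0.484 = 851 kg/h.
copper sulfate fraction in S11 = 0.283.

0.283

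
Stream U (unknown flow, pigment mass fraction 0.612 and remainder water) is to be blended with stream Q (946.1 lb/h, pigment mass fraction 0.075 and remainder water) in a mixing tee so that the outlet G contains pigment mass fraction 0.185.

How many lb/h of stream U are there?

Let U be the unknown flow. Total out = 946.1 + U.
pigment balance: 70.957 + 0.612·U = 0.185·(946.1 + U)
(0.612 − 0.185)·U = 0.185×946.1 − 70.957 = 104.07
U = 104.07 / 0.427 = 243.73 lb/h

243.7 lb/h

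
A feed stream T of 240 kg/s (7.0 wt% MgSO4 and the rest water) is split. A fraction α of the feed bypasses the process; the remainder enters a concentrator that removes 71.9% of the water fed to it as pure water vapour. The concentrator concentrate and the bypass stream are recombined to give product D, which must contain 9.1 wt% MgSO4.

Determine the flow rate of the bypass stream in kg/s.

157.2 kg/s

All 240×0.070 = 16.8 kg/s of MgSO4 reaches D, so D = 16.8/0.091 = 184.62 kg/s and vapour = 55.385 kg/s.
The evaporator receives (1−α)·240 of feed at 0.930 water and removes 0.719 of that water:
0.719×0.930×(1−α)×240 = 55.385
(1−α) = 55.385/160.48 = 0.3451;  α = 0.6549.
Bypass flow = 0.6549×240 = 157.17 kg/s.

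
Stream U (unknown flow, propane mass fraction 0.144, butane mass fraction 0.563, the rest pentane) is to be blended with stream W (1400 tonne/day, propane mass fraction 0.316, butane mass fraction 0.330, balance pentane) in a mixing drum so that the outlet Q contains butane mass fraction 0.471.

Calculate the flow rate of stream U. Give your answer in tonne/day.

2146 tonne/day

Let U be the unknown flow. Total out = 1400 + U.
butane balance: 462 + 0.563·U = 0.471·(1400 + U)
(0.563 − 0.471)·U = 0.471×1400 − 462 = 197.4
U = 197.4 / 0.092 = 2145.7 tonne/day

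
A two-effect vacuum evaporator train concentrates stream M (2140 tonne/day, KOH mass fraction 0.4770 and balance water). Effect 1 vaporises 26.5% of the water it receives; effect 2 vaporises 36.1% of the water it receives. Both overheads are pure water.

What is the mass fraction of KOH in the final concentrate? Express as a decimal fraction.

0.6601

water in feed = 2140×0.523 = 1119.2 tonne/day.
After stage 1: water left = (1−0.265)×1119.2 = 822.63; stream total = 1843.4 tonne/day.
After stage 2: water left = (1−0.361)×822.63 = 525.66; final concentrate = 1546.4 tonne/day.
KOH fraction = 1020.8/1546.4 = 0.6601.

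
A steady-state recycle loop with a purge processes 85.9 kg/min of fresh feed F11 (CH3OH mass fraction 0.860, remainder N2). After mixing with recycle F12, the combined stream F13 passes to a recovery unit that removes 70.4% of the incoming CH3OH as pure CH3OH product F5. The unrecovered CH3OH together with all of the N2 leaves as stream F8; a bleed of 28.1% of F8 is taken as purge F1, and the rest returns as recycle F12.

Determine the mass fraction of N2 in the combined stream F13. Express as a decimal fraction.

0.313

N2 enters only via F11 and leaves only via the purge: 85.9×0.140 = 0.281×(N2 in F8), and the recovery unit passes all N2, so N2 in F13 = N2 in F8 = 42.797 kg/min.
CH3OH in F13: m_A = 85.9×0.860 + (1−0.281)·(1−0.704)·m_A, so m_A = 73.874/0.7872 = 93.847 kg/min.
F13 = 93.847 + 42.797 = 136.64 kg/min.
N2 fraction in F13 = 42.797/136.64 = 0.313.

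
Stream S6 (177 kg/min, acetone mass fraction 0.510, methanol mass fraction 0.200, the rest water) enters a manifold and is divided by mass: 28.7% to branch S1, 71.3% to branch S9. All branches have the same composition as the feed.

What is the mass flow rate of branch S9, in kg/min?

Branch S9 flow = 0.713×177 = 126.2 kg/min.

126.2 kg/min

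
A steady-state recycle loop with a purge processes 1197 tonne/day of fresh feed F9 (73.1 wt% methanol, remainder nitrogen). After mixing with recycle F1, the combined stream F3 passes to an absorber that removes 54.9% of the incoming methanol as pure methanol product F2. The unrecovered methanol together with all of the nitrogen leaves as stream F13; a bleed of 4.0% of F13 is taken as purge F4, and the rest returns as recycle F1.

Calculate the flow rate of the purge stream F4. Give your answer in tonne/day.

nitrogen enters only via F9 and leaves only via the purge: 1197×0.269 = 0.040×(nitrogen in F13), and the absorber passes all nitrogen, so nitrogen in F3 = nitrogen in F13 = 8049.8 tonne/day.
methanol in F3: m_A = 1197×0.731 + (1−0.040)·(1−0.549)·m_A, so m_A = 875.01/0.5670 = 1543.1 tonne/day.
F13 = (1−0.549)×1543.1 + 8049.8 = 8745.8 tonne/day.
Purge F4 = 0.040×8745.8 = 349.83 tonne/day.

349.8 tonne/day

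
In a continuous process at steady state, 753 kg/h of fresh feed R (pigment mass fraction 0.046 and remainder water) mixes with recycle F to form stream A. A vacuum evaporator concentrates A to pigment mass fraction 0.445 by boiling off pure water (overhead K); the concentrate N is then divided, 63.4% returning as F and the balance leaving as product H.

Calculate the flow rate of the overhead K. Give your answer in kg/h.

Overall pigment balance (none leaves overhead): pigment in fresh feed = pigment in product, i.e. 753×0.046 = (1−0.634)·N·0.445.
N = 34.638/(0.445×0.366) = 212.67 kg/h.
Recycle F = 0.634×212.67 = 134.83 kg/h.
Combined feed A = 753 + 134.83 = 887.83 kg/h.
Overhead K = A − N = 887.83 − 212.67 = 675.16 kg/h.

675.2 kg/h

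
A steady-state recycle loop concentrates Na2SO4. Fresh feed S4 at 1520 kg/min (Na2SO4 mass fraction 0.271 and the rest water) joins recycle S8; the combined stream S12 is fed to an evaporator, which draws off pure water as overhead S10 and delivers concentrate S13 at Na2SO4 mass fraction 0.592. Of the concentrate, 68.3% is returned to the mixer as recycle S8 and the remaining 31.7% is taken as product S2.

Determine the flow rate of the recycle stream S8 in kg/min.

1499 kg/min

Overall Na2SO4 balance (none leaves overhead): Na2SO4 in fresh feed = Na2SO4 in product, i.e. 1520×0.271 = (1−0.683)·S13·0.592.
S13 = 411.92/(0.592×0.317) = 2195 kg/min.
Recycle S8 = 0.683×2195 = 1499.2 kg/min.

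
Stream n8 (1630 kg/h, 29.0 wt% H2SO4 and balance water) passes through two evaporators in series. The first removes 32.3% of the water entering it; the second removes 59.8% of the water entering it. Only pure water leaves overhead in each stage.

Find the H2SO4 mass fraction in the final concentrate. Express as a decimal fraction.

water in feed = 1630×0.710 = 1157.3 kg/h.
After stage 1: water left = (1−0.323)×1157.3 = 783.49; stream total = 1256.2 kg/h.
After stage 2: water left = (1−0.598)×783.49 = 314.96; final concentrate = 787.66 kg/h.
H2SO4 fraction = 472.7/787.66 = 0.6001.

0.6001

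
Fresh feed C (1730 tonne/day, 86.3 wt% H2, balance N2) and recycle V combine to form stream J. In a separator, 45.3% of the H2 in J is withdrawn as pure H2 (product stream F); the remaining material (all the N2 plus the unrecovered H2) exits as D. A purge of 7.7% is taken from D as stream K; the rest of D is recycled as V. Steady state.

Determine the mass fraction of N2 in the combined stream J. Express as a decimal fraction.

0.505

N2 enters only via C and leaves only via the purge: 1730×0.137 = 0.077×(N2 in D), and the separator passes all N2, so N2 in J = N2 in D = 3078.1 tonne/day.
H2 in J: m_A = 1730×0.863 + (1−0.077)·(1−0.453)·m_A, so m_A = 1493/0.4951 = 3015.4 tonne/day.
J = 3015.4 + 3078.1 = 6093.5 tonne/day.
N2 fraction in J = 3078.1/6093.5 = 0.505.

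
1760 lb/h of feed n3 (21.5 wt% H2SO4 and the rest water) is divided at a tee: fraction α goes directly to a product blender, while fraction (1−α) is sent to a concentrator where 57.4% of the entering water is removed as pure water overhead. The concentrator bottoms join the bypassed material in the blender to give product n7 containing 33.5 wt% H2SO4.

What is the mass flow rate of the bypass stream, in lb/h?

All 1760×0.215 = 378.4 lb/h of H2SO4 reaches n7, so n7 = 378.4/0.335 = 1129.6 lb/h and vapour = 630.45 lb/h.
The evaporator receives (1−α)·1760 of feed at 0.785 water and removes 0.574 of that water:
0.574×0.785×(1−α)×1760 = 630.45
(1−α) = 630.45/793.04 = 0.7950;  α = 0.2050.
Bypass flow = 0.2050×1760 = 360.84 lb/h.

360.8 lb/h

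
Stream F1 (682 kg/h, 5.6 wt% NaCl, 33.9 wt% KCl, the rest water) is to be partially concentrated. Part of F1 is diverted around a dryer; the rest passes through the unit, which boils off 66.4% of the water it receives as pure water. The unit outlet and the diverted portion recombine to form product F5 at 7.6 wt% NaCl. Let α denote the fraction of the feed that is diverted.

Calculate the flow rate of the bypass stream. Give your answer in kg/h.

235.2 kg/h

All 682×0.056 = 38.192 kg/h of NaCl reaches F5, so F5 = 38.192/0.076 = 502.53 kg/h and vapour = 179.47 kg/h.
The evaporator receives (1−α)·682 of feed at 0.605 water and removes 0.664 of that water:
0.664×0.605×(1−α)×682 = 179.47
(1−α) = 179.47/273.97 = 0.6551;  α = 0.3449.
Bypass flow = 0.3449×682 = 235.24 kg/h.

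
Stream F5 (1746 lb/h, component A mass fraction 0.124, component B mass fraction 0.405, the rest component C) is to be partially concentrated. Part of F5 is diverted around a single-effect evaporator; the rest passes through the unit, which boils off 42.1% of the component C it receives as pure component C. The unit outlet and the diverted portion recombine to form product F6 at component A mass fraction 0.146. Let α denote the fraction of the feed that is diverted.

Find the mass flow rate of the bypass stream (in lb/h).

419.2 lb/h

All 1746×0.124 = 216.5 lb/h of component A reaches F6, so F6 = 216.5/0.146 = 1482.9 lb/h and vapour = 263.1 lb/h.
The evaporator receives (1−α)·1746 of feed at 0.471 component C and removes 0.421 of that component C:
0.421×0.471×(1−α)×1746 = 263.1
(1−α) = 263.1/346.22 = 0.7599;  α = 0.2401.
Bypass flow = 0.2401×1746 = 419.18 lb/h.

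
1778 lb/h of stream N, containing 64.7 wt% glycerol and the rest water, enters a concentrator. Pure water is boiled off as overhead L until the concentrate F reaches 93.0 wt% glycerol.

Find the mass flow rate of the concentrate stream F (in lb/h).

1237 lb/h

glycerol is conserved: 1778×0.647 = 1150.4 lb/h all reports to the concentrate.
Concentrate = 1150.4/(target fraction) = 1237 lb/h.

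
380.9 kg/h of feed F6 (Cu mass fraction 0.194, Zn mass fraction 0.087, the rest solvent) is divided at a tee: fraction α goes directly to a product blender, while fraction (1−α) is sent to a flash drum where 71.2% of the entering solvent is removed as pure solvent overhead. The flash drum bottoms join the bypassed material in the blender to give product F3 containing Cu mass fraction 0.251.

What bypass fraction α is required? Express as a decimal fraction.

0.556

All 380.9×0.194 = 73.895 kg/h of Cu reaches F3, so F3 = 73.895/0.251 = 294.4 kg/h and vapour = 86.499 kg/h.
The evaporator receives (1−α)·380.9 of feed at 0.719 solvent and removes 0.712 of that solvent:
0.712×0.719×(1−α)×380.9 = 86.499
(1−α) = 86.499/194.99 = 0.4436;  α = 0.5564.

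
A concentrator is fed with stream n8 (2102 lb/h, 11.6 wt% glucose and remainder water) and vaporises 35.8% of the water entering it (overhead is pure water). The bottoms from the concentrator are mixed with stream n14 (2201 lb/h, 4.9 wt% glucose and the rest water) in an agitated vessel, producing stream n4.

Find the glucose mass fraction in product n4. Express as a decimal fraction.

Vapour removed = 0.358×0.884×2102 = 665.22 lb/h; concentrate = 1436.8 lb/h.
glucose reaching the mixer = 243.83 (from concentrate) + 2201×0.049 = 351.68 lb/h.
Product flow = 1436.8 + 2201 = 3637.8 lb/h; glucose fraction = 0.097.

0.097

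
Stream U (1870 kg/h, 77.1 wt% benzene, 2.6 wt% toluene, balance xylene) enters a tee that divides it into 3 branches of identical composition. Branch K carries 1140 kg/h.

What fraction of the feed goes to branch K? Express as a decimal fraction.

Fraction to K = 1140/1870 = 0.6096.

0.610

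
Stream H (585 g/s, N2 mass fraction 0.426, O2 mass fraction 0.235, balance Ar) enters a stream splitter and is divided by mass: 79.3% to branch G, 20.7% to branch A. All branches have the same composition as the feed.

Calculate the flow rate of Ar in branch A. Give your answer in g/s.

Branch A total = 0.207×585 = 121.09 g/s.
Ar in A = 0.339×121.09 = 41.051 g/s.

41.05 g/s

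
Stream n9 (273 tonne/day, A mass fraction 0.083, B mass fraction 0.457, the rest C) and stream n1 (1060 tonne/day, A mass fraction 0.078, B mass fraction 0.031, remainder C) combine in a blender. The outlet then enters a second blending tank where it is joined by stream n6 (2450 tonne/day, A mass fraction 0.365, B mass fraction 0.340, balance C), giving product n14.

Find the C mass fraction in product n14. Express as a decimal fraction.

0.474

Overall, product flow = 3783 tonne/day.
C in = 273×0.460 + 1060×0.891 + 2450×0.295 = 1792.8 tonne/day.
C fraction in n14 = 0.474.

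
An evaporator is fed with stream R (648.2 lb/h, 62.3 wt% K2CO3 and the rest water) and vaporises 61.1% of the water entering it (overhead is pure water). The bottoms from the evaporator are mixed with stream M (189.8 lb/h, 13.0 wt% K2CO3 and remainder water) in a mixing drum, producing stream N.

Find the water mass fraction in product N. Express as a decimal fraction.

Vapour removed = 0.611×0.377×648.2 = 149.31 lb/h; concentrate = 498.89 lb/h.
water reaching the mixer = 95.06 (from concentrate) + 189.8×0.870 = 260.19 lb/h.
Product flow = 498.89 + 189.8 = 688.69 lb/h; water fraction = 0.378.

0.378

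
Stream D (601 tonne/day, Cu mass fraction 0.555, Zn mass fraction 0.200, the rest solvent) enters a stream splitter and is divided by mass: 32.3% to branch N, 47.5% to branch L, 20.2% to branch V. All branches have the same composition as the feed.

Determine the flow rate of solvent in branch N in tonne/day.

47.56 tonne/day

Branch N total = 0.323×601 = 194.12 tonne/day.
solvent in N = 0.245×194.12 = 47.56 tonne/day.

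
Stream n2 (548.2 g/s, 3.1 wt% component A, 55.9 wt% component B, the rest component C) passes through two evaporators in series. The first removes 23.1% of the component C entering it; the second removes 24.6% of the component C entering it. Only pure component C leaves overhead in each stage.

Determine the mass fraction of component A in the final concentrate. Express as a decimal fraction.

component C in feed = 548.2×0.410 = 224.76 g/s.
After stage 1: component C left = (1−0.231)×224.76 = 172.84; stream total = 496.28 g/s.
After stage 2: component C left = (1−0.246)×172.84 = 130.32; final concentrate = 453.76 g/s.
component A fraction = 16.994/453.76 = 0.037.

0.037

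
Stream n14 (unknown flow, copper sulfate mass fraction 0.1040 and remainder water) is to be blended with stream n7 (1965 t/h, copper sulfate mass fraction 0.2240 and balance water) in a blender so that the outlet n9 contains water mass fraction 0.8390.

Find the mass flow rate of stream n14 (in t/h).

Let n14 be the unknown flow. Total out = 1965 + n14.
water balance: 1524.8 + 0.896·n14 = 0.839·(1965 + n14)
(0.896 − 0.839)·n14 = 0.839×1965 − 1524.8 = 123.79
n14 = 123.79 / 0.057 = 2171.8 t/h

2172 t/h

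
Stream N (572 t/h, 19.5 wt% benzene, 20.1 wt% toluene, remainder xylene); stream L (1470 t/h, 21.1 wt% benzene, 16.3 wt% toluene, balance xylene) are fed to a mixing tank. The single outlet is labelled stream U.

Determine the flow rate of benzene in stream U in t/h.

benzene out = benzene in = 572×0.195 + 1470×0.211 = 421.71 t/h.

421.7 t/h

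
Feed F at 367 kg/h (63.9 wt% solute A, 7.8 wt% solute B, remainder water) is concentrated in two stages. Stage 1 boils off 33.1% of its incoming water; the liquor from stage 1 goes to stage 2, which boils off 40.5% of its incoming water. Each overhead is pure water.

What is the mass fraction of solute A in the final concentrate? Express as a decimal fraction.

0.770

water in feed = 367×0.283 = 103.86 kg/h.
After stage 1: water left = (1−0.331)×103.86 = 69.483; stream total = 332.62 kg/h.
After stage 2: water left = (1−0.405)×69.483 = 41.342; final concentrate = 304.48 kg/h.
solute A fraction = 234.51/304.48 = 0.770.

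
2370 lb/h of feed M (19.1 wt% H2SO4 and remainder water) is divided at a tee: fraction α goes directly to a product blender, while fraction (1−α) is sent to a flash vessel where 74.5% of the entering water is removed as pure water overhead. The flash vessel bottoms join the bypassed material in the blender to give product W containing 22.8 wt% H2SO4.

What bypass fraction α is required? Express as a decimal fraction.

All 2370×0.191 = 452.67 lb/h of H2SO4 reaches W, so W = 452.67/0.228 = 1985.4 lb/h and vapour = 384.61 lb/h.
The evaporator receives (1−α)·2370 of feed at 0.809 water and removes 0.745 of that water:
0.745×0.809×(1−α)×2370 = 384.61
(1−α) = 384.61/1428.4 = 0.2693;  α = 0.7307.

0.731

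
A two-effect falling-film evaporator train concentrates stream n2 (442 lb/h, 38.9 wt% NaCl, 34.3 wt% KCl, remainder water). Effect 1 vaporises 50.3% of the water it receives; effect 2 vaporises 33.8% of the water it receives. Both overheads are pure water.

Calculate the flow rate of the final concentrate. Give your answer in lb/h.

362.5 lb/h

water in feed = 442×0.268 = 118.46 lb/h.
After stage 1: water left = (1−0.503)×118.46 = 58.873; stream total = 382.42 lb/h.
After stage 2: water left = (1−0.338)×58.873 = 38.974; final concentrate = 362.52 lb/h.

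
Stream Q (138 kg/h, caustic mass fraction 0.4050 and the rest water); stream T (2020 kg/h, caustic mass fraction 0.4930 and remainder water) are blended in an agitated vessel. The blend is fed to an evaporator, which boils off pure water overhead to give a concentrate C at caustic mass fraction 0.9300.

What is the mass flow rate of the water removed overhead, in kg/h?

1027 kg/h

caustic entering = 138×0.405 + 2020×0.493 = 1051.8 kg/h.
All caustic reports to C, so C = 1051.8/0.930 = 1130.9 kg/h.
Total feed = 2158 kg/h; overhead = 2158 − 1130.9 = 1027.1 kg/h.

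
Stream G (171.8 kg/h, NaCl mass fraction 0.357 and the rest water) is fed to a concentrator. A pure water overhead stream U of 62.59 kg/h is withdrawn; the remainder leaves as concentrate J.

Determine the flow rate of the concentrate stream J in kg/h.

Concentrate = 171.8 − 62.59 = 109.21 kg/h.

109.2 kg/h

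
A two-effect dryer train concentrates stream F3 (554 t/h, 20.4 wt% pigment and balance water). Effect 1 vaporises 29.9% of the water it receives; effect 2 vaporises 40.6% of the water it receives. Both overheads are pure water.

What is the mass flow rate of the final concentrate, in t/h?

296.6 t/h

water in feed = 554×0.796 = 440.98 t/h.
After stage 1: water left = (1−0.299)×440.98 = 309.13; stream total = 422.15 t/h.
After stage 2: water left = (1−0.406)×309.13 = 183.62; final concentrate = 296.64 t/h.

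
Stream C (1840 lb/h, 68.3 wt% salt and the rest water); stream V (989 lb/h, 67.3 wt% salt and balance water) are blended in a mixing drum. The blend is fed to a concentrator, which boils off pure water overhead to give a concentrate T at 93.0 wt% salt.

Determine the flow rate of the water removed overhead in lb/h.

salt entering = 1840×0.683 + 989×0.673 = 1922.3 lb/h.
All salt reports to T, so T = 1922.3/0.930 = 2067 lb/h.
Total feed = 2829 lb/h; overhead = 2829 − 2067 = 761.99 lb/h.

762 lb/h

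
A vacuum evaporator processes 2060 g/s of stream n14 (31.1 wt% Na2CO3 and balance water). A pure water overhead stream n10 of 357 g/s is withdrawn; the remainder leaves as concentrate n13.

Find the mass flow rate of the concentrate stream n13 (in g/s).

1703 g/s

Concentrate = 2060 − 357 = 1703 g/s.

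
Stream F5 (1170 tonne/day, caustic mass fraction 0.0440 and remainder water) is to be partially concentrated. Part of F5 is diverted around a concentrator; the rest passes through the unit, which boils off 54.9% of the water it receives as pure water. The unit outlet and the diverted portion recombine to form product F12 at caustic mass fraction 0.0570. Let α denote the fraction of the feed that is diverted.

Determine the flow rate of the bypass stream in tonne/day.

All 1170×0.044 = 51.48 tonne/day of caustic reaches F12, so F12 = 51.48/0.057 = 903.16 tonne/day and vapour = 266.84 tonne/day.
The evaporator receives (1−α)·1170 of feed at 0.956 water and removes 0.549 of that water:
0.549×0.956×(1−α)×1170 = 266.84
(1−α) = 266.84/614.07 = 0.4345;  α = 0.5655.
Bypass flow = 0.5655×1170 = 661.58 tonne/day.

661.6 tonne/day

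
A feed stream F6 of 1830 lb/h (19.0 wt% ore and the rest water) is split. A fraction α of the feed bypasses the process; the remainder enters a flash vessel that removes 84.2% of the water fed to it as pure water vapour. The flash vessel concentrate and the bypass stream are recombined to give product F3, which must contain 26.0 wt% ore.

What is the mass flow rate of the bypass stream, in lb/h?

1108 lb/h

All 1830×0.190 = 347.7 lb/h of ore reaches F3, so F3 = 347.7/0.260 = 1337.3 lb/h and vapour = 492.69 lb/h.
The evaporator receives (1−α)·1830 of feed at 0.810 water and removes 0.842 of that water:
0.842×0.810×(1−α)×1830 = 492.69
(1−α) = 492.69/1248.1 = 0.3948;  α = 0.6052.
Bypass flow = 0.6052×1830 = 1107.6 lb/h.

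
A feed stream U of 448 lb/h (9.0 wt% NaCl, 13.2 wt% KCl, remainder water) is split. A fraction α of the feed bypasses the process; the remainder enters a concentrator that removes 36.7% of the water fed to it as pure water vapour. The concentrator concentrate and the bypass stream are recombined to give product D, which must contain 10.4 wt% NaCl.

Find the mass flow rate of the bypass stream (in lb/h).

236.8 lb/h

All 448×0.090 = 40.32 lb/h of NaCl reaches D, so D = 40.32/0.104 = 387.69 lb/h and vapour = 60.308 lb/h.
The evaporator receives (1−α)·448 of feed at 0.778 water and removes 0.367 of that water:
0.367×0.778×(1−α)×448 = 60.308
(1−α) = 60.308/127.92 = 0.4715;  α = 0.5285.
Bypass flow = 0.5285×448 = 236.78 lb/h.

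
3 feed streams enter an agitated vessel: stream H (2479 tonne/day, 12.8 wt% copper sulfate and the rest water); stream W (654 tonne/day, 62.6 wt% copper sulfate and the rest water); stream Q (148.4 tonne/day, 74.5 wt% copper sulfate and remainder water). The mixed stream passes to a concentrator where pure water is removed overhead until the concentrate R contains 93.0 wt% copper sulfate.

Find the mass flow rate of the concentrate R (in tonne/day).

900.3 tonne/day

copper sulfate entering = 2479×0.128 + 654×0.626 + 148.4×0.745 = 837.27 tonne/day.
All copper sulfate reports to R, so R = 837.27/0.930 = 900.29 tonne/day.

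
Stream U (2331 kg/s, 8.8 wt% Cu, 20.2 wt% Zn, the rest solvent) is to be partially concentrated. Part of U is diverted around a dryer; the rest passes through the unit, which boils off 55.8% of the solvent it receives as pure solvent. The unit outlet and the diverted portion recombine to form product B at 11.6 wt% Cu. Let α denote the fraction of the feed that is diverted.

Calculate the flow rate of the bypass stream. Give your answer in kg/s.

910.8 kg/s

All 2331×0.088 = 205.13 kg/s of Cu reaches B, so B = 205.13/0.116 = 1768.3 kg/s and vapour = 562.66 kg/s.
The evaporator receives (1−α)·2331 of feed at 0.710 solvent and removes 0.558 of that solvent:
0.558×0.710×(1−α)×2331 = 562.66
(1−α) = 562.66/923.5 = 0.6093;  α = 0.3907.
Bypass flow = 0.3907×2331 = 910.8 kg/s.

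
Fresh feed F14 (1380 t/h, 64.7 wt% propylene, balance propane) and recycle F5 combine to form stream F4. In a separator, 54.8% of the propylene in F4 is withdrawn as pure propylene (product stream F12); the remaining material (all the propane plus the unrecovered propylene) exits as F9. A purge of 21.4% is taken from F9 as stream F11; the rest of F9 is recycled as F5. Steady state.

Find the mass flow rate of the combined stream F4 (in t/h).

propane enters only via F14 and leaves only via the purge: 1380×0.353 = 0.214×(propane in F9), and the separator passes all propane, so propane in F4 = propane in F9 = 2276.4 t/h.
propylene in F4: m_A = 1380×0.647 + (1−0.214)·(1−0.548)·m_A, so m_A = 892.86/0.6447 = 1384.9 t/h.
F4 = 1384.9 + 2276.4 = 3661.2 t/h.

3661 t/h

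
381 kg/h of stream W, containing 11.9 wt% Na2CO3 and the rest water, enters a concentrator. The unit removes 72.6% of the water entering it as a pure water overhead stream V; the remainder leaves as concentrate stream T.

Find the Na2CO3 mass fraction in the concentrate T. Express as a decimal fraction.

0.330

Na2CO3 is not removed: 381×0.119 = 45.339 kg/h of Na2CO3 enters T.
water entering = 381×0.881 = 335.66 kg/h; overhead removed = 0.726×335.66 = 243.69 kg/h.
Concentrate = 381 − 243.69 = 137.31 kg/h.
Mass fraction = 45.339/137.31 = 0.330.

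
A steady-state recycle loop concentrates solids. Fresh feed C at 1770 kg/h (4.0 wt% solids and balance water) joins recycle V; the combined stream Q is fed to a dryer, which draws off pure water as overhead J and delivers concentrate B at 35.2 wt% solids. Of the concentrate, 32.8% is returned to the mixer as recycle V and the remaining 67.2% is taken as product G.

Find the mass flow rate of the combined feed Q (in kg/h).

1868 kg/h

Overall solids balance (none leaves overhead): solids in fresh feed = solids in product, i.e. 1770×0.040 = (1−0.328)·B·0.352.
B = 70.8/(0.352×0.672) = 299.31 kg/h.
Recycle V = 0.328×299.31 = 98.174 kg/h.
Combined feed Q = 1770 + 98.174 = 1868.2 kg/h.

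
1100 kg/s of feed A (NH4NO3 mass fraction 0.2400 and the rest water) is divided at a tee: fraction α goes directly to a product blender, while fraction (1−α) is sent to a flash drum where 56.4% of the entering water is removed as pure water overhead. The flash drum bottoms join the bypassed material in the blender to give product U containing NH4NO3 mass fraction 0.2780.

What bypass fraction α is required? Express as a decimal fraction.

All 1100×0.240 = 264 kg/s of NH4NO3 reaches U, so U = 264/0.278 = 949.64 kg/s and vapour = 150.36 kg/s.
The evaporator receives (1−α)·1100 of feed at 0.760 water and removes 0.564 of that water:
0.564×0.760×(1−α)×1100 = 150.36
(1−α) = 150.36/471.5 = 0.3189;  α = 0.6811.

0.681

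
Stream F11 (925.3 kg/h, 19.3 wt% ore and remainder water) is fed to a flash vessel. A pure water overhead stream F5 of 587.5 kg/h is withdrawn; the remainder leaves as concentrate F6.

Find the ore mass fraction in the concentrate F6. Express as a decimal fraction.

ore is not removed: 925.3×0.193 = 178.58 kg/h of ore enters F6.
Concentrate = 925.3 − 587.5 = 337.8 kg/h.
Mass fraction = 178.58/337.8 = 0.5287.

0.5287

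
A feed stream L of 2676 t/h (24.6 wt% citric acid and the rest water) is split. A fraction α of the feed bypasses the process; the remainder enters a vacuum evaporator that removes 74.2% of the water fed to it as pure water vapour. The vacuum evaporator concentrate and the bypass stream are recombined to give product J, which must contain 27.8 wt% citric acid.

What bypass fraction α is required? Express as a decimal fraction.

0.794

All 2676×0.246 = 658.3 t/h of citric acid reaches J, so J = 658.3/0.278 = 2368 t/h and vapour = 308.03 t/h.
The evaporator receives (1−α)·2676 of feed at 0.754 water and removes 0.742 of that water:
0.742×0.754×(1−α)×2676 = 308.03
(1−α) = 308.03/1497.1 = 0.2057;  α = 0.7943.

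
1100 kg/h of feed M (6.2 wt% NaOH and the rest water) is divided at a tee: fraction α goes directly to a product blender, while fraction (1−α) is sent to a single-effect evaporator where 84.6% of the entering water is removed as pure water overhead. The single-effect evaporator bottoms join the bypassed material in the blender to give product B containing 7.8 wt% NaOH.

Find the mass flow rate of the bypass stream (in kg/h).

815.7 kg/h

All 1100×0.062 = 68.2 kg/h of NaOH reaches B, so B = 68.2/0.078 = 874.36 kg/h and vapour = 225.64 kg/h.
The evaporator receives (1−α)·1100 of feed at 0.938 water and removes 0.846 of that water:
0.846×0.938×(1−α)×1100 = 225.64
(1−α) = 225.64/872.9 = 0.2585;  α = 0.7415.
Bypass flow = 0.7415×1100 = 815.66 kg/h.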